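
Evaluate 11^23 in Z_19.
Using Fermat: 11^{18} ≡ 1 (mod 19). 23 ≡ 5 (mod 18). So 11^{23} ≡ 11^{5} ≡ 7 (mod 19)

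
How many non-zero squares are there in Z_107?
Exactly half the non-zero residues mod a prime are QRs: (107-1)/2 = 53.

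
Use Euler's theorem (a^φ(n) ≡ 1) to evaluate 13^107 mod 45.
By Euler: 13^{24} ≡ 1 (mod 45) since gcd(13, 45) = 1. 107 = 4×24 + 11. So 13^{107} ≡ 13^{11} ≡ 7 (mod 45)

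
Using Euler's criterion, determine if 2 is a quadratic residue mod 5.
By Euler's criterion: 2^{2} ≡ 4 (mod 5). Since this equals -1 (≡ 4), 2 is not a QR.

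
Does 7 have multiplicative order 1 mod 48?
Powers of 7 mod 48: 7^1≡7, 7^2≡1. 7^1≡7≢1, so ord ≠ 1. No, the actual order is 2.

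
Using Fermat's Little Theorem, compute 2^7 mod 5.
By Fermat: 2^{4} ≡ 1 (mod 5). So 2^{7} = 2^{4} · 2^{3} ≡ 2^{3} ≡ 3 (mod 5)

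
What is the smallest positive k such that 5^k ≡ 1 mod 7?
Powers of 5 mod 7: 5^1≡5, 5^2≡4, 5^3≡6, 5^4≡2, 5^5≡3, 5^6≡1. ord_7(5) = 6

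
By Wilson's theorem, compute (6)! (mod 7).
By Wilson's theorem, (6)! ≡ -1 ≡ 6 (mod 7)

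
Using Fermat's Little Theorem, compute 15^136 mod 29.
By Fermat: 15^{28} ≡ 1 mod 29. 136 = 4×28 + 24. So 15^{136} ≡ 15^{24} ≡ 16 mod 29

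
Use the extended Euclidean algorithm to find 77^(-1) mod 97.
Extended GCD: 77(-34) + 97(27) = 1. So 77^(-1) ≡ -34 ≡ 63 (mod 97). Verify: 77 × 63 = 4851 ≡ 1 (mod 97)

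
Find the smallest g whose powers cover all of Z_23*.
g = 5. Powers: [5, 2, 10, 4, 20, 8, ...] generates all 22 non-zero residues.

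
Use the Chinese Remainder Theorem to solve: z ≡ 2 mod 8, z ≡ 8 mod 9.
M = 8 × 9 = 72. M₁ = 9, y₁ ≡ 1 mod 8. M₂ = 8, y₂ ≡ 8 mod 9. z = 2×9×1 + 8×8×8 ≡ 26 mod 72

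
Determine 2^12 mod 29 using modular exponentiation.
By repeated squaring (mod 29): 2^{1}≡2, 2^{2}≡4, 2^{4}≡16, 2^{8}≡24. Then 2^{12} = 2^{8+4} ≡ 24 × 16 ≡ 7 (mod 29)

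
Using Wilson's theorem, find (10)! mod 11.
By Wilson's theorem, (10)! ≡ -1 ≡ 10 (mod 11)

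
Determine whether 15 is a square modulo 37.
By Euler's criterion: 15^{18} ≡ 36 (mod 37). Since this equals -1 (≡ 36), 15 is not a QR.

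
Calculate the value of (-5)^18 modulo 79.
By repeated squaring (mod 79): (-5)^{1}≡74, (-5)^{2}≡25, (-5)^{4}≡72, (-5)^{8}≡49, (-5)^{16}≡31. Then (-5)^{18} = (-5)^{16+2} ≡ 31 × 25 ≡ 64 (mod 79)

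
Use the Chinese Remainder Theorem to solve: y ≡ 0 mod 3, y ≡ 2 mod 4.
M = 3 × 4 = 12. M₁ = 4, y₁ ≡ 1 mod 3. M₂ = 3, y₂ ≡ 3 mod 4. y = 0×4×1 + 2×3×3 ≡ 6 mod 12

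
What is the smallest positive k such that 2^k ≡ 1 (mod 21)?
Powers of 2 mod 21: 2^1≡2, 2^2≡4, 2^3≡8, 2^4≡16, 2^5≡11, 2^6≡1. ord_21(2) = 6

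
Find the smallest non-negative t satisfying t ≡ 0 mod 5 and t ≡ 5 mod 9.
M = 5 × 9 = 45. M₁ = 9, y₁ ≡ 4 mod 5. M₂ = 5, y₂ ≡ 2 mod 9. t = 0×9×4 + 5×5×2 ≡ 5 mod 45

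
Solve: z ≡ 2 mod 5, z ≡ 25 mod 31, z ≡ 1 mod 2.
M = 5 × 31 × 2 = 310. M₁ = 62, y₁ ≡ 3 mod 5. M₂ = 10, y₂ ≡ 28 mod 31. M₃ = 155, y₃ ≡ 1 mod 2. z = 2×62×3 + 25×10×28 + 1×155×1 ≡ 87 mod 310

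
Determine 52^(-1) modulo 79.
Since 79 is prime, by Fermat 52^(-1) ≡ 52^{77} ≡ 38 (mod 79). Verify: 52 × 38 = 1976 ≡ 1 (mod 79)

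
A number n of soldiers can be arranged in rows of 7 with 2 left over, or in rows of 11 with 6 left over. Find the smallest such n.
M = 7 × 11 = 77. M₁ = 11, y₁ ≡ 2 mod 7. M₂ = 7, y₂ ≡ 8 mod 11. n = 2×11×2 + 6×7×8 ≡ 72 mod 77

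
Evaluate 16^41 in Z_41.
Using Fermat: 16^{40} ≡ 1 (mod 41). 41 ≡ 1 (mod 40). So 16^{41} ≡ 16^{1} ≡ 16 (mod 41)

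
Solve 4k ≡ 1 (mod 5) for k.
Since 5 is prime, by Fermat 4^(-1) ≡ 4^{3} ≡ 4 (mod 5). Verify: 4 × 4 = 16 ≡ 1 (mod 5)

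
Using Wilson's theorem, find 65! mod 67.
(66)! = (65)! × (66) ≡ -1 mod 67. So (65)! ≡ -1 × (66)^(-1) ≡ (-1)×(-1) = 1 mod 67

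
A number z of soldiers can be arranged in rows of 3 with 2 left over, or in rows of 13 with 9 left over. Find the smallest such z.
M = 3 × 13 = 39. M₁ = 13, y₁ ≡ 1 (mod 3). M₂ = 3, y₂ ≡ 9 (mod 13). z = 2×13×1 + 9×3×9 ≡ 35 (mod 39)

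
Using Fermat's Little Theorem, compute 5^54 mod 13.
By Fermat: 5^{12} ≡ 1 mod 13. 54 = 4×12 + 6. So 5^{54} ≡ 5^{6} ≡ 12 mod 13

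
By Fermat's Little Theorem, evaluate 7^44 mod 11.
By Fermat: 7^{10} ≡ 1 (mod 11). 44 = 4×10 + 4. So 7^{44} ≡ 7^{4} ≡ 3 (mod 11)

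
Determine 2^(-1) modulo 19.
Since 19 is prime, by Fermat 2^(-1) ≡ 2^{17} ≡ 10 (mod 19). Verify: 2 × 10 = 20 ≡ 1 (mod 19)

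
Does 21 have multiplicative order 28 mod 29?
Powers of 21 mod 29: 21^1≡21, 21^2≡6, 21^3≡10, 21^4≡7, 21^5≡2, 21^6≡13, 21^7≡12, 21^8≡20, 21^9≡14, 21^10≡4, 21^11≡26, 21^12≡24, 21^13≡11, 21^14≡28, 21^15≡8, 21^16≡23, 21^17≡19, 21^18≡22, 21^19≡27, 21^20≡16, 21^21≡17, 21^22≡9, 21^23≡15, 21^24≡25, 21^25≡3, 21^26≡5, 21^27≡18, 21^28≡1. First k with 21^k≡1 is k=28. Yes, ord_29(21) = 28.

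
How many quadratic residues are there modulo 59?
For prime 59, there are (p-1)/2 = (59-1)/2 = 29 quadratic residues (excluding 0).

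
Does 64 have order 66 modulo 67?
64^{11} ≡ 1 mod 67 and 11 < 66, so ord_67(64) = 11 ≠ 66 and 64 is not a primitive root.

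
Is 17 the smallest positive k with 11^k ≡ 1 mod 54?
Powers of 11 mod 54: 11^1≡11, 11^2≡13, 11^3≡35, 11^4≡7, 11^5≡23, 11^6≡37, 11^7≡29, 11^8≡49, 11^9≡53, 11^10≡43, 11^11≡41, 11^12≡19, 11^13≡47, 11^14≡31, 11^15≡17, 11^16≡25, 11^17≡5, 11^18≡1. 11^17≡5≢1, so ord ≠ 17. No, the actual order is 18.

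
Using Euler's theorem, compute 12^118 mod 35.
By Euler: 12^{24} ≡ 1 mod 35 since gcd(12, 35) = 1. 118 = 4×24 + 22. So 12^{118} ≡ 12^{22} ≡ 9 mod 35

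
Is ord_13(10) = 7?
Powers of 10 mod 13: 10^1≡10, 10^2≡9, 10^3≡12, 10^4≡3, 10^5≡4, 10^6≡1. Already 10^6≡1, so the order is 6 < 7. No, the actual order is 6.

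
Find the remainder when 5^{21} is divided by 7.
By Fermat: 5^{6} ≡ 1 mod 7. 21 = 3×6 + 3. So 5^{21} ≡ 5^{3} ≡ 6 mod 7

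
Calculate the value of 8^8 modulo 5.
Using Fermat: 8^{4} ≡ 1 mod 5. 8 ≡ 0 mod 4. So 8^{8} ≡ 8^{0} ≡ 1 mod 5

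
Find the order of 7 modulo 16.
Powers of 7 mod 16: 7^1≡7, 7^2≡1. So the order of 7 is 2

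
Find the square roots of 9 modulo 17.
The square roots of 9 mod 17 are 14 and 3. Verify: 14² = 196 ≡ 9 (mod 17)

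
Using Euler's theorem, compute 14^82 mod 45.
By Euler: 14^{24} ≡ 1 mod 45 since gcd(14, 45) = 1. 82 = 3×24 + 10. So 14^{82} ≡ 14^{10} ≡ 31 mod 45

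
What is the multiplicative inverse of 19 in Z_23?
Since 23 is prime, by Fermat 19^(-1) ≡ 19^{21} ≡ 17 mod 23. Verify: 19 × 17 = 323 ≡ 1 mod 23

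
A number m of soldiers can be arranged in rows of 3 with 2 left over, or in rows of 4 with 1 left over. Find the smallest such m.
M = 3 × 4 = 12. M₁ = 4, y₁ ≡ 1 mod 3. M₂ = 3, y₂ ≡ 3 mod 4. m = 2×4×1 + 1×3×3 ≡ 5 mod 12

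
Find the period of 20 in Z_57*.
Powers of 20 mod 57: 20^1≡20, 20^2≡1. So the order of 20 is 2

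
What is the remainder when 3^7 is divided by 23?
By repeated squaring mod 23: 3^{1}≡3, 3^{2}≡9, 3^{4}≡12. Then 3^{7} = 3^{4+2+1} ≡ 12 × 9 × 3 ≡ 2 mod 23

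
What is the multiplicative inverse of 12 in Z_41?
Since 41 is prime, by Fermat 12^(-1) ≡ 12^{39} ≡ 24 mod 41. Verify: 12 × 24 = 288 ≡ 1 mod 41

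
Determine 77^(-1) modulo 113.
Since 113 is prime, by Fermat 77^(-1) ≡ 77^{111} ≡ 91 mod 113. Verify: 77 × 91 = 7007 ≡ 1 mod 113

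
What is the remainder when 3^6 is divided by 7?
Using Fermat: 3^{6} ≡ 1 mod 7. 6 ≡ 0 mod 6. So 3^{6} ≡ 3^{0} ≡ 1 mod 7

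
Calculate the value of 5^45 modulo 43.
Using Fermat: 5^{42} ≡ 1 mod 43. 45 ≡ 3 mod 42. So 5^{45} ≡ 5^{3} ≡ 39 mod 43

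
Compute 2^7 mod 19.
By repeated squaring mod 19: 2^{1}≡2, 2^{2}≡4, 2^{4}≡16. Then 2^{7} = 2^{4+2+1} ≡ 16 × 4 × 2 ≡ 14 mod 19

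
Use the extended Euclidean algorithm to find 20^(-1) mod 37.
Extended GCD: 20(13) + 37(-7) = 1. So 20^(-1) ≡ 13 (mod 37). Verify: 20 × 13 = 260 ≡ 1 (mod 37)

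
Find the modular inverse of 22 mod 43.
Since 43 is prime, by Fermat 22^(-1) ≡ 22^{41} ≡ 2 mod 43. Verify: 22 × 2 = 44 ≡ 1 mod 43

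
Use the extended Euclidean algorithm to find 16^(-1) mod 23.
Extended GCD: 16(-10) + 23(7) = 1. So 16^(-1) ≡ -10 ≡ 13 mod 23. Verify: 16 × 13 = 208 ≡ 1 mod 23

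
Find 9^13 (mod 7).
Using Fermat: 9^{6} ≡ 1 (mod 7). 13 ≡ 1 (mod 6). So 9^{13} ≡ 9^{1} ≡ 2 (mod 7)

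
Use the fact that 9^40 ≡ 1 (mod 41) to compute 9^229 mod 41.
By Fermat: 9^{40} ≡ 1 (mod 41). 229 ≡ 29 (mod 40). So 9^{229} ≡ 9^{29} ≡ 9 (mod 41)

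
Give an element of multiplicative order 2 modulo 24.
5 has order 2 mod 24 since 5^{2} ≡ 1 (mod 24) and no smaller power works.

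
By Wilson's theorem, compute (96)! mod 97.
By Wilson's theorem, (96)! ≡ -1 ≡ 96 mod 97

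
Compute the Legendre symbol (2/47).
(2/47) = 2^{23} mod 47 = 1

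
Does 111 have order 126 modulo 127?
111^{14} ≡ 1 (mod 127) and 14 < 126, so ord_127(111) = 14 ≠ 126 and 111 is not a primitive root.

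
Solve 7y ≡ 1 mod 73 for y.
Since 73 is prime, by Fermat 7^(-1) ≡ 7^{71} ≡ 21 mod 73. Verify: 7 × 21 = 147 ≡ 1 mod 73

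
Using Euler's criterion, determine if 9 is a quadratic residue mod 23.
By Euler's criterion: 9^{11} ≡ 1 mod 23. Since this equals 1, 9 is a QR.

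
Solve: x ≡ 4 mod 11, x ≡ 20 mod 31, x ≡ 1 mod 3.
M = 11 × 31 × 3 = 1023. M₁ = 93, y₁ ≡ 9 mod 11. M₂ = 33, y₂ ≡ 16 mod 31. M₃ = 341, y₃ ≡ 2 mod 3. x = 4×93×9 + 20×33×16 + 1×341×2 ≡ 268 mod 1023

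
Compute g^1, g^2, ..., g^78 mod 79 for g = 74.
74^1, 74^2, ..., 74^{78} mod 79: [74, 25, 33, 72, 35, 62, 6, 49, 71, 40, 37, 52, 56, 36, 57, 31, 3, 64, 75, 20, 58, 26, 28, 18, 68, 55, 41, 32, 77, 10, 29, 13, 14, 9, 34, 67, 60, 16, 78, 5, 54, 46, 7, 44, 17, 73, 30, 8, 39, 42, 27, 23, 43, 22, 48, 76, 15, 4, 59, 21, 53, 51, 61, 11, 24, 38, 47, 2, 69, 50, 66, 65, 70, 45, 12, 19, 63, 1]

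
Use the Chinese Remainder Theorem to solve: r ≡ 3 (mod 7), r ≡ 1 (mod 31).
M = 7 × 31 = 217. M₁ = 31, y₁ ≡ 5 (mod 7). M₂ = 7, y₂ ≡ 9 (mod 31). r = 3×31×5 + 1×7×9 ≡ 94 (mod 217)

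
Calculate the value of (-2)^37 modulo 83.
By repeated squaring mod 83: (-2)^{1}≡81, (-2)^{2}≡4, (-2)^{4}≡16, (-2)^{8}≡7, (-2)^{16}≡49, (-2)^{32}≡77. Then (-2)^{37} = (-2)^{32+4+1} ≡ 77 × 16 × 81 ≡ 26 mod 83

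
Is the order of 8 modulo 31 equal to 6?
Powers of 8 mod 31: 8^1≡8, 8^2≡2, 8^3≡16, 8^4≡4, 8^5≡1. Already 8^5≡1, so the order is 5 < 6. No, the actual order is 5.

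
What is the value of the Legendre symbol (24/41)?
(24/41) = 24^{20} mod 41 = -1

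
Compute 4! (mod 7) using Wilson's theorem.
(6)! = (4)! × (5) × (6) ≡ -1 (mod 7). So (4)! ≡ -1 × [(6)(5)]^(-1) ≡ 3 (mod 7)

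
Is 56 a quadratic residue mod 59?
By Euler's criterion: 56^{29} ≡ 58 (mod 59). Since this equals -1 (≡ 58), 56 is not a QR.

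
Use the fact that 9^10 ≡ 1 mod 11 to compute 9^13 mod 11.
By Fermat: 9^{10} ≡ 1 mod 11. So 9^{13} = 9^{10} · 9^{3} ≡ 9^{3} ≡ 3 mod 11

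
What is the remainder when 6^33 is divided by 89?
By repeated squaring (mod 89): 6^{1}≡6, 6^{2}≡36, 6^{4}≡50, 6^{8}≡8, 6^{16}≡64, 6^{32}≡2. Then 6^{33} = 6^{32+1} ≡ 2 × 6 ≡ 12 (mod 89)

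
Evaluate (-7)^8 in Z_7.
By repeated squaring mod 7: (-7)^{1}≡0, (-7)^{2}≡0, (-7)^{4}≡0, (-7)^{8}≡0. So (-7)^{8} ≡ 0 mod 7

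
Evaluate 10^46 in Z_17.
Using Fermat: 10^{16} ≡ 1 (mod 17). 46 ≡ 14 (mod 16). So 10^{46} ≡ 10^{14} ≡ 8 (mod 17)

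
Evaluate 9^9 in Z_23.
By repeated squaring (mod 23): 9^{1}≡9, 9^{2}≡12, 9^{4}≡6, 9^{8}≡13. Then 9^{9} = 9^{8+1} ≡ 13 × 9 ≡ 2 (mod 23)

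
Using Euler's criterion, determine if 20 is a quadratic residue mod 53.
By Euler's criterion: 20^{26} ≡ 52 mod 53. Since this equals -1 (≡ 52), 20 is not a QR.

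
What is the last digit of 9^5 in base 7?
By repeated squaring (mod 7): 9^{1}≡2, 9^{2}≡4, 9^{4}≡2. Then 9^{5} = 9^{4+1} ≡ 2 × 2 ≡ 4 (mod 7)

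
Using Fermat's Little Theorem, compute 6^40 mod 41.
By Fermat's Little Theorem, 6^{40} ≡ 1 mod 41 since 41 is prime and gcd(6, 41) = 1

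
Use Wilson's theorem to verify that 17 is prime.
(16)! mod 17 = 16. Since this equals -1 mod 17, Wilson confirms 17 is prime.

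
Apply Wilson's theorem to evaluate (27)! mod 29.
(28)! = (27)! × (28) ≡ -1 mod 29. So (27)! ≡ -1 × (28)^(-1) ≡ (-1)×(-1) = 1 mod 29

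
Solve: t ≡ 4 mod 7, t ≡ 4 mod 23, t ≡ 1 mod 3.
M = 7 × 23 × 3 = 483. M₁ = 69, y₁ ≡ 6 mod 7. M₂ = 21, y₂ ≡ 11 mod 23. M₃ = 161, y₃ ≡ 2 mod 3. t = 4×69×6 + 4×21×11 + 1×161×2 ≡ 4 mod 483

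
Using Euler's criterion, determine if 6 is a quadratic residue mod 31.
By Euler's criterion: 6^{15} ≡ 30 mod 31. Since this equals -1 (≡ 30), 6 is not a QR.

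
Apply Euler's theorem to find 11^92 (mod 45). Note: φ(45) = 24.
By Euler: 11^{24} ≡ 1 (mod 45) since gcd(11, 45) = 1. 92 = 3×24 + 20. So 11^{92} ≡ 11^{20} ≡ 31 (mod 45)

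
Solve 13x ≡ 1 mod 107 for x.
Since 107 is prime, by Fermat 13^(-1) ≡ 13^{105} ≡ 33 mod 107. Verify: 13 × 33 = 429 ≡ 1 mod 107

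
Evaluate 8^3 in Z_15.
8^{3} = 512 ≡ 2 (mod 15)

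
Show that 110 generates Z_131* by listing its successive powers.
110^1, 110^2, ..., 110^{130} mod 131: [110, 48, 40, 77, 86, 28, 67, 34, 72, 60, 50, 129, 42, 35, 51, 108, 90, 75, 128, 63, 118, 11, 31, 4, 47, 61, 29, 46, 82, 112, 6, 5, 26, 109, 69, 123, 37, 9, 73, 39, 98, 38, 119, 121, 79, 44, 124, 16, 57, 113, 116, 53, 66, 55, 24, 20, 104, 43, 14, 99, 17, 36, 30, 25, 130, 21, 83, 91, 54, 45, 103, 64, 97, 59, 71, 81, 2, 89, 96, 80, 23, 41, 56, 3, 68, 13, 120, 100, 127, 84, 70, 102, 85, 49, 19, 125, 126, 105, 22, 62, 8, 94, 122, 58, 92, 33, 93, 12, 10, 52, 87, 7, 115, 74, 18, 15, 78, 65, 76, 107, 111, 27, 88, 117, 32, 114, 95, 101, 106, 1]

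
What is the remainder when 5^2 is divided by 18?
5^{2} = 25 ≡ 7 mod 18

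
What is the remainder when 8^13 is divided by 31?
By repeated squaring mod 31: 8^{1}≡8, 8^{2}≡2, 8^{4}≡4, 8^{8}≡16. Then 8^{13} = 8^{8+4+1} ≡ 16 × 4 × 8 ≡ 16 mod 31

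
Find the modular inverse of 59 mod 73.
Since 73 is prime, by Fermat 59^(-1) ≡ 59^{71} ≡ 26 mod 73. Verify: 59 × 26 = 1534 ≡ 1 mod 73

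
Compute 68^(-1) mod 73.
Since 73 is prime, by Fermat 68^(-1) ≡ 68^{71} ≡ 29 mod 73. Verify: 68 × 29 = 1972 ≡ 1 mod 73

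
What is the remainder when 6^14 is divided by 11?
Using Fermat: 6^{10} ≡ 1 (mod 11). 14 ≡ 4 (mod 10). So 6^{14} ≡ 6^{4} ≡ 9 (mod 11)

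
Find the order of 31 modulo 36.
Powers of 31 mod 36: 31^1≡31, 31^2≡25, 31^3≡19, 31^4≡13, 31^5≡7, 31^6≡1. So the order of 31 is 6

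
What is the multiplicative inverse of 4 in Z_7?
Since 7 is prime, by Fermat 4^(-1) ≡ 4^{5} ≡ 2 (mod 7). Verify: 4 × 2 = 8 ≡ 1 (mod 7)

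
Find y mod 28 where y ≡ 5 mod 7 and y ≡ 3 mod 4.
M = 7 × 4 = 28. M₁ = 4, y₁ ≡ 2 mod 7. M₂ = 7, y₂ ≡ 3 mod 4. y = 5×4×2 + 3×7×3 ≡ 19 mod 28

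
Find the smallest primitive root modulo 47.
g = 5. Powers: [5, 25, 31, 14, 23, 21, 11, 8, 40, ...] generates all 46 non-zero residues.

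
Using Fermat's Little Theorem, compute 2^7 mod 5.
By Fermat: 2^{4} ≡ 1 mod 5. So 2^{7} = 2^{4} · 2^{3} ≡ 2^{3} ≡ 3 mod 5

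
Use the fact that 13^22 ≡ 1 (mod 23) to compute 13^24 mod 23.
By Fermat: 13^{22} ≡ 1 (mod 23). So 13^{24} = 13^{22} · 13^{2} ≡ 13^{2} ≡ 8 (mod 23)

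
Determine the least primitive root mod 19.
g = 2. For each prime q|18: 2^{9}≡18, 2^{6}≡7, none ≡ 1, so ord_19(2) = 18 and 2 is a primitive root.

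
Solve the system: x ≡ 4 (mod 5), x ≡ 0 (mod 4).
M = 5 × 4 = 20. M₁ = 4, y₁ ≡ 4 (mod 5). M₂ = 5, y₂ ≡ 1 (mod 4). x = 4×4×4 + 0×5×1 ≡ 4 (mod 20)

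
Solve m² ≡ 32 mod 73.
The square roots of 32 mod 73 are 55 and 18. Verify: 55² = 3025 ≡ 32 mod 73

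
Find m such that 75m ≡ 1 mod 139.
Since 139 is prime, by Fermat 75^(-1) ≡ 75^{137} ≡ 76 mod 139. Verify: 75 × 76 = 5700 ≡ 1 mod 139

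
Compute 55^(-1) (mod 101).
Since 101 is prime, by Fermat 55^(-1) ≡ 55^{99} ≡ 90 (mod 101). Verify: 55 × 90 = 4950 ≡ 1 (mod 101)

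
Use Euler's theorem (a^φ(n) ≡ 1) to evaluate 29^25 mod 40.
By Euler: 29^{16} ≡ 1 (mod 40) since gcd(29, 40) = 1. 25 = 1×16 + 9. So 29^{25} ≡ 29^{9} ≡ 29 (mod 40)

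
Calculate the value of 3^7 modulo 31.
By repeated squaring (mod 31): 3^{1}≡3, 3^{2}≡9, 3^{4}≡19. Then 3^{7} = 3^{4+2+1} ≡ 19 × 9 × 3 ≡ 17 (mod 31)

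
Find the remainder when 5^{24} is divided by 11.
By Fermat: 5^{10} ≡ 1 mod 11. 24 = 2×10 + 4. So 5^{24} ≡ 5^{4} ≡ 9 mod 11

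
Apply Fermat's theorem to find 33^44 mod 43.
By Fermat: 33^{42} ≡ 1 mod 43. So 33^{44} = 33^{42} · 33^{2} ≡ 33^{2} ≡ 14 mod 43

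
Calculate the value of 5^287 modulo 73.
Using Fermat: 5^{72} ≡ 1 (mod 73). 287 ≡ 71 (mod 72). So 5^{287} ≡ 5^{71} ≡ 44 (mod 73)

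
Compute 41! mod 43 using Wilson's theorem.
(42)! = (41)! × (42) ≡ -1 mod 43. So (41)! ≡ -1 × (42)^(-1) ≡ (-1)×(-1) = 1 mod 43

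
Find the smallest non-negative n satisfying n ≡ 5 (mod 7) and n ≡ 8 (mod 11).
M = 7 × 11 = 77. M₁ = 11, y₁ ≡ 2 (mod 7). M₂ = 7, y₂ ≡ 8 (mod 11). n = 5×11×2 + 8×7×8 ≡ 19 (mod 77)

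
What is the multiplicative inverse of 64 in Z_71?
Since 71 is prime, by Fermat 64^(-1) ≡ 64^{69} ≡ 10 (mod 71). Verify: 64 × 10 = 640 ≡ 1 (mod 71)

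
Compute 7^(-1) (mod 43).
Since 43 is prime, by Fermat 7^(-1) ≡ 7^{41} ≡ 37 (mod 43). Verify: 7 × 37 = 259 ≡ 1 (mod 43)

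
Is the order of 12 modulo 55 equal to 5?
Powers of 12 mod 55: 12^1≡12, 12^2≡34, 12^3≡23, 12^4≡1. Already 12^4≡1, so the order is 4 < 5. No, the actual order is 4.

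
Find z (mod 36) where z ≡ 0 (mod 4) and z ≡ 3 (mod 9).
M = 4 × 9 = 36. M₁ = 9, y₁ ≡ 1 (mod 4). M₂ = 4, y₂ ≡ 7 (mod 9). z = 0×9×1 + 3×4×7 ≡ 12 (mod 36)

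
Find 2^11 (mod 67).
By repeated squaring (mod 67): 2^{1}≡2, 2^{2}≡4, 2^{4}≡16, 2^{8}≡55. Then 2^{11} = 2^{8+2+1} ≡ 55 × 4 × 2 ≡ 38 (mod 67)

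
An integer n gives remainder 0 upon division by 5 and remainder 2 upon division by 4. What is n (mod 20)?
M = 5 × 4 = 20. M₁ = 4, y₁ ≡ 4 (mod 5). M₂ = 5, y₂ ≡ 1 (mod 4). n = 0×4×4 + 2×5×1 ≡ 10 (mod 20)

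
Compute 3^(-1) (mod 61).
Since 61 is prime, by Fermat 3^(-1) ≡ 3^{59} ≡ 41 (mod 61). Verify: 3 × 41 = 123 ≡ 1 (mod 61)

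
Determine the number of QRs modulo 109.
Exactly half the non-zero residues mod a prime are QRs: (109-1)/2 = 54.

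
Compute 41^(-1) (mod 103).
Since 103 is prime, by Fermat 41^(-1) ≡ 41^{101} ≡ 98 (mod 103). Verify: 41 × 98 = 4018 ≡ 1 (mod 103)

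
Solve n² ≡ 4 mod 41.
The square roots of 4 mod 41 are 2 and 39. Verify: 2² = 4 ≡ 4 mod 41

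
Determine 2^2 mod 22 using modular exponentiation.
2^{2} = 4 ≡ 4 mod 22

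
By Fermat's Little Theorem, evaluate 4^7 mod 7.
By Fermat: 4^{6} ≡ 1 mod 7. So 4^{7} = 4^{6} · 4^{1} ≡ 4^{1} ≡ 4 mod 7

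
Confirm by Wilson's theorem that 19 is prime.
(18)! mod 19 = 18. Since this equals -1 (mod 19), Wilson confirms 19 is prime.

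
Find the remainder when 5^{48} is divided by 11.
By Fermat: 5^{10} ≡ 1 (mod 11). 48 = 4×10 + 8. So 5^{48} ≡ 5^{8} ≡ 4 (mod 11)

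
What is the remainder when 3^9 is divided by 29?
By repeated squaring (mod 29): 3^{1}≡3, 3^{2}≡9, 3^{4}≡23, 3^{8}≡7. Then 3^{9} = 3^{8+1} ≡ 7 × 3 ≡ 21 (mod 29)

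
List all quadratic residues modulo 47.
QRs mod 47: {1, 2, 3, 4, 6, 7, 8, 9, 12, 14, 16, 17, 18, 21, 24, 25, 27, 28, 32, 34, 36, 37, 42}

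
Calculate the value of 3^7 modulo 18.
By repeated squaring mod 18: 3^{1}≡3, 3^{2}≡9, 3^{4}≡9. Then 3^{7} = 3^{4+2+1} ≡ 9 × 9 × 3 ≡ 9 mod 18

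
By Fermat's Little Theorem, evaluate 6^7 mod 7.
By Fermat: 6^{6} ≡ 1 (mod 7). So 6^{7} = 6^{6} · 6^{1} ≡ 6^{1} ≡ 6 (mod 7)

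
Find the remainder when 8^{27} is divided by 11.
By Fermat: 8^{10} ≡ 1 (mod 11). 27 = 2×10 + 7. So 8^{27} ≡ 8^{7} ≡ 2 (mod 11)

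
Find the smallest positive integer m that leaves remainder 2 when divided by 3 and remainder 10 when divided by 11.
M = 3 × 11 = 33. M₁ = 11, y₁ ≡ 2 mod 3. M₂ = 3, y₂ ≡ 4 mod 11. m = 2×11×2 + 10×3×4 ≡ 32 mod 33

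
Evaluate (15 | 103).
(15/103) = 15^{51} mod 103 = 1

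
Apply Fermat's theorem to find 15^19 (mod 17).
By Fermat: 15^{16} ≡ 1 (mod 17). So 15^{19} = 15^{16} · 15^{3} ≡ 15^{3} ≡ 9 (mod 17)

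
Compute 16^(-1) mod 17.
Since 17 is prime, by Fermat 16^(-1) ≡ 16^{15} ≡ 16 mod 17. Verify: 16 × 16 = 256 ≡ 1 mod 17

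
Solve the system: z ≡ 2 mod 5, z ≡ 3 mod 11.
M = 5 × 11 = 55. M₁ = 11, y₁ ≡ 1 mod 5. M₂ = 5, y₂ ≡ 9 mod 11. z = 2×11×1 + 3×5×9 ≡ 47 mod 55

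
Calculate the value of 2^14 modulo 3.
Using Fermat: 2^{2} ≡ 1 (mod 3). 14 ≡ 0 (mod 2). So 2^{14} ≡ 2^{0} ≡ 1 (mod 3)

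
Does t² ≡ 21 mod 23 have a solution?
By Euler's criterion: 21^{11} ≡ 22 mod 23. Since this equals -1 (≡ 22), 21 is not a QR.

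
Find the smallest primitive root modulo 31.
g = 3. Powers: [3, 9, 27, 19, 26, 16, ...] generates all 30 non-zero residues.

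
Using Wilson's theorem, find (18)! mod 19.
By Wilson's theorem, (18)! ≡ -1 ≡ 18 mod 19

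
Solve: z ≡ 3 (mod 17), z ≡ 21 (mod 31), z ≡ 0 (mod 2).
M = 17 × 31 × 2 = 1054. M₁ = 62, y₁ ≡ 14 (mod 17). M₂ = 34, y₂ ≡ 21 (mod 31). M₃ = 527, y₃ ≡ 1 (mod 2). z = 3×62×14 + 21×34×21 + 0×527×1 ≡ 734 (mod 1054)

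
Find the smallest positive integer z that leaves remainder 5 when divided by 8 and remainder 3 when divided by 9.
M = 8 × 9 = 72. M₁ = 9, y₁ ≡ 1 (mod 8). M₂ = 8, y₂ ≡ 8 (mod 9). z = 5×9×1 + 3×8×8 ≡ 21 (mod 72)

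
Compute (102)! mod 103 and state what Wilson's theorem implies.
(102)! mod 103 = 102. Since this equals -1 (mod 103), Wilson confirms 103 is prime.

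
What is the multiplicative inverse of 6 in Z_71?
Since 71 is prime, by Fermat 6^(-1) ≡ 6^{69} ≡ 12 mod 71. Verify: 6 × 12 = 72 ≡ 1 mod 71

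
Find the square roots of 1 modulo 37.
The square roots of 1 mod 37 are 1 and 36. Verify: 1² = 1 ≡ 1 (mod 37)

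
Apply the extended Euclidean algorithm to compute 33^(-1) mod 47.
Extended GCD: 33(10) + 47(-7) = 1. So 33^(-1) ≡ 10 mod 47. Verify: 33 × 10 = 330 ≡ 1 mod 47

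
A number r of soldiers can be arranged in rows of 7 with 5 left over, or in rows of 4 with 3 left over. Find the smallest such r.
M = 7 × 4 = 28. M₁ = 4, y₁ ≡ 2 mod 7. M₂ = 7, y₂ ≡ 3 mod 4. r = 5×4×2 + 3×7×3 ≡ 19 mod 28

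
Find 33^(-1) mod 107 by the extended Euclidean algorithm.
Extended GCD: 33(13) + 107(-4) = 1. So 33^(-1) ≡ 13 mod 107. Verify: 33 × 13 = 429 ≡ 1 mod 107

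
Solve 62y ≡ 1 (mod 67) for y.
Since 67 is prime, by Fermat 62^(-1) ≡ 62^{65} ≡ 40 (mod 67). Verify: 62 × 40 = 2480 ≡ 1 (mod 67)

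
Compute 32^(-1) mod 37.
Since 37 is prime, by Fermat 32^(-1) ≡ 32^{35} ≡ 22 mod 37. Verify: 32 × 22 = 704 ≡ 1 mod 37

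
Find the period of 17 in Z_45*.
Powers of 17 mod 45: 17^1≡17, 17^2≡19, 17^3≡8, 17^4≡1. Order = 4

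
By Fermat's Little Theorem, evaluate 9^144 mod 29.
By Fermat: 9^{28} ≡ 1 mod 29. 144 = 5×28 + 4. So 9^{144} ≡ 9^{4} ≡ 7 mod 29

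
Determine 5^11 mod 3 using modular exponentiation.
Using Fermat: 5^{2} ≡ 1 mod 3. 11 ≡ 1 mod 2. So 5^{11} ≡ 5^{1} ≡ 2 mod 3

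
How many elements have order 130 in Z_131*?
There are φ(131-1) = φ(130) = 48 primitive roots modulo 131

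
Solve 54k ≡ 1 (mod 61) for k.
Since 61 is prime, by Fermat 54^(-1) ≡ 54^{59} ≡ 26 (mod 61). Verify: 54 × 26 = 1404 ≡ 1 (mod 61)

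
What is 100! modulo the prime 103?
(102)! = (100)! × (101) × (102) ≡ -1 (mod 103). So (100)! ≡ -1 × [(102)(101)]^(-1) ≡ 51 (mod 103)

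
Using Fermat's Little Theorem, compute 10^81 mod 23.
By Fermat: 10^{22} ≡ 1 (mod 23). 81 = 3×22 + 15. So 10^{81} ≡ 10^{15} ≡ 5 (mod 23)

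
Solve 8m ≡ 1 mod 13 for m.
Since 13 is prime, by Fermat 8^(-1) ≡ 8^{11} ≡ 5 mod 13. Verify: 8 × 5 = 40 ≡ 1 mod 13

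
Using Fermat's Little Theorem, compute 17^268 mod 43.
By Fermat: 17^{42} ≡ 1 mod 43. 268 ≡ 16 mod 42. So 17^{268} ≡ 17^{16} ≡ 14 mod 43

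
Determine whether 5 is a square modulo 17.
By Euler's criterion: 5^{8} ≡ 16 mod 17. Since this equals -1 (≡ 16), 5 is not a QR.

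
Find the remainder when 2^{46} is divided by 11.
By Fermat: 2^{10} ≡ 1 mod 11. 46 = 4×10 + 6. So 2^{46} ≡ 2^{6} ≡ 9 mod 11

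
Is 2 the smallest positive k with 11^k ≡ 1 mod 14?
Powers of 11 mod 14: 11^1≡11, 11^2≡9, 11^3≡1. 11^2≡9≢1, so ord ≠ 2. No, the actual order is 3.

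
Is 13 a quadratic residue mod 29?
By Euler's criterion: 13^{14} ≡ 1 (mod 29). Since this equals 1, 13 is a QR.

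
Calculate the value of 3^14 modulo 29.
By repeated squaring (mod 29): 3^{1}≡3, 3^{2}≡9, 3^{4}≡23, 3^{8}≡7. Then 3^{14} = 3^{8+4+2} ≡ 7 × 23 × 9 ≡ 28 (mod 29)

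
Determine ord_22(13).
Powers of 13 mod 22: 13^1≡13, 13^2≡15, 13^3≡19, 13^4≡5, 13^5≡21, 13^6≡9, 13^7≡7, 13^8≡3, 13^9≡17, 13^10≡1. Order = 10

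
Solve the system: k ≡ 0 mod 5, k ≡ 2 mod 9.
M = 5 × 9 = 45. M₁ = 9, y₁ ≡ 4 mod 5. M₂ = 5, y₂ ≡ 2 mod 9. k = 0×9×4 + 2×5×2 ≡ 20 mod 45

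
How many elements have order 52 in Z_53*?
There are φ(53-1) = φ(52) = 24 primitive roots modulo 53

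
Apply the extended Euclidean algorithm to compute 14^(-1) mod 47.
Extended GCD: 14(-10) + 47(3) = 1. So 14^(-1) ≡ -10 ≡ 37 (mod 47). Verify: 14 × 37 = 518 ≡ 1 (mod 47)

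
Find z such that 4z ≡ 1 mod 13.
Since 13 is prime, by Fermat 4^(-1) ≡ 4^{11} ≡ 10 mod 13. Verify: 4 × 10 = 40 ≡ 1 mod 13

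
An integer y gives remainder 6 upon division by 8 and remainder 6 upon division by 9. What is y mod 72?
M = 8 × 9 = 72. M₁ = 9, y₁ ≡ 1 mod 8. M₂ = 8, y₂ ≡ 8 mod 9. y = 6×9×1 + 6×8×8 ≡ 6 mod 72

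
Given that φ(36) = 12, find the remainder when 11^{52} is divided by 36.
By Euler: 11^{12} ≡ 1 (mod 36) since gcd(11, 36) = 1. 52 = 4×12 + 4. So 11^{52} ≡ 11^{4} ≡ 25 (mod 36)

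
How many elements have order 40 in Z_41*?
There are φ(41-1) = φ(40) = 16 primitive roots modulo 41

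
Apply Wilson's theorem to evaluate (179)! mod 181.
(180)! = (179)! × (180) ≡ -1 mod 181. So (179)! ≡ -1 × (180)^(-1) ≡ (-1)×(-1) = 1 mod 181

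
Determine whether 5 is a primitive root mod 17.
ord_17(5) divides 16. For each prime q|16: 5^{8}≡16, none ≡ 1. So 5 has order 16 and is a primitive root mod 17.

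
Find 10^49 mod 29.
Using Fermat: 10^{28} ≡ 1 mod 29. 49 ≡ 21 mod 28. So 10^{49} ≡ 10^{21} ≡ 12 mod 29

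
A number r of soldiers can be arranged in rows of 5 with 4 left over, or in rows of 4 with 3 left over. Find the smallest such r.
M = 5 × 4 = 20. M₁ = 4, y₁ ≡ 4 mod 5. M₂ = 5, y₂ ≡ 1 mod 4. r = 4×4×4 + 3×5×1 ≡ 19 mod 20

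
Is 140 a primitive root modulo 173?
140^{43} ≡ 1 (mod 173) and 43 < 172, so ord_173(140) = 43 ≠ 172 and 140 is not a primitive root.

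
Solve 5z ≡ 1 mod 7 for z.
Since 7 is prime, by Fermat 5^(-1) ≡ 5^{5} ≡ 3 mod 7. Verify: 5 × 3 = 15 ≡ 1 mod 7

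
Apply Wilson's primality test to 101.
(100)! mod 101 = 100. Since 100 ≡ -1 (mod 101), 101 is prime.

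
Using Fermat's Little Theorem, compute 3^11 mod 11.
By Fermat: 3^{10} ≡ 1 mod 11. So 3^{11} = 3^{10} · 3^{1} ≡ 3^{1} ≡ 3 mod 11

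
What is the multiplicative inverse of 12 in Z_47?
Since 47 is prime, by Fermat 12^(-1) ≡ 12^{45} ≡ 4 (mod 47). Verify: 12 × 4 = 48 ≡ 1 (mod 47)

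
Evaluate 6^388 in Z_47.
Using Fermat: 6^{46} ≡ 1 (mod 47). 388 ≡ 20 (mod 46). So 6^{388} ≡ 6^{20} ≡ 42 (mod 47)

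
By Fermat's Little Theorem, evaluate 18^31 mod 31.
By Fermat: 18^{30} ≡ 1 mod 31. So 18^{31} = 18^{30} · 18^{1} ≡ 18^{1} ≡ 18 mod 31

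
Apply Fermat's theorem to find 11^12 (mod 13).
By Fermat's Little Theorem, 11^{12} ≡ 1 (mod 13) since 13 is prime and gcd(11, 13) = 1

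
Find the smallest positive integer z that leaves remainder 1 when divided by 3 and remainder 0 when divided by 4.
M = 3 × 4 = 12. M₁ = 4, y₁ ≡ 1 mod 3. M₂ = 3, y₂ ≡ 3 mod 4. z = 1×4×1 + 0×3×3 ≡ 4 mod 12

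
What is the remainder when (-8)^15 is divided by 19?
By repeated squaring mod 19: (-8)^{1}≡11, (-8)^{2}≡7, (-8)^{4}≡11, (-8)^{8}≡7. Then (-8)^{15} = (-8)^{8+4+2+1} ≡ 7 × 11 × 7 × 11 ≡ 1 mod 19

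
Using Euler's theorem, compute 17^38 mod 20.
By Euler: 17^{8} ≡ 1 mod 20 since gcd(17, 20) = 1. 38 = 4×8 + 6. So 17^{38} ≡ 17^{6} ≡ 9 mod 20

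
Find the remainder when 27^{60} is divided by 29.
By Fermat: 27^{28} ≡ 1 mod 29. 60 = 2×28 + 4. So 27^{60} ≡ 27^{4} ≡ 16 mod 29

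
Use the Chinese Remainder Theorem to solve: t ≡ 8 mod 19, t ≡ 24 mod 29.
M = 19 × 29 = 551. M₁ = 29, y₁ ≡ 2 mod 19. M₂ = 19, y₂ ≡ 26 mod 29. t = 8×29×2 + 24×19×26 ≡ 198 mod 551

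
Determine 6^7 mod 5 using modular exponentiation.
Using Fermat: 6^{4} ≡ 1 mod 5. 7 ≡ 3 mod 4. So 6^{7} ≡ 6^{3} ≡ 1 mod 5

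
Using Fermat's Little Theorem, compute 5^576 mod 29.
By Fermat: 5^{28} ≡ 1 mod 29. 576 ≡ 16 mod 28. So 5^{576} ≡ 5^{16} ≡ 25 mod 29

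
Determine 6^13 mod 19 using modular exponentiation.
By repeated squaring (mod 19): 6^{1}≡6, 6^{2}≡17, 6^{4}≡4, 6^{8}≡16. Then 6^{13} = 6^{8+4+1} ≡ 16 × 4 × 6 ≡ 4 (mod 19)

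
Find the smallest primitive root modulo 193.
g = 5. For each prime q|192: 5^{96}≡192, 5^{64}≡84, none ≡ 1, so ord_193(5) = 192 and 5 is a primitive root.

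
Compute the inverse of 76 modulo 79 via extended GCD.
Extended GCD: 76(26) + 79(-25) = 1. So 76^(-1) ≡ 26 mod 79. Verify: 76 × 26 = 1976 ≡ 1 mod 79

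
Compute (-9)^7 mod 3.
By repeated squaring mod 3: (-9)^{1}≡0, (-9)^{2}≡0, (-9)^{4}≡0. Then (-9)^{7} = (-9)^{4+2+1} ≡ 0 × 0 × 0 ≡ 0 mod 3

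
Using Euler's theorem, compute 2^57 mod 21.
By Euler: 2^{12} ≡ 1 (mod 21) since gcd(2, 21) = 1. 57 = 4×12 + 9. So 2^{57} ≡ 2^{9} ≡ 8 (mod 21)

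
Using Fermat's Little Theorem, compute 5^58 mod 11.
By Fermat: 5^{10} ≡ 1 mod 11. 58 = 5×10 + 8. So 5^{58} ≡ 5^{8} ≡ 4 mod 11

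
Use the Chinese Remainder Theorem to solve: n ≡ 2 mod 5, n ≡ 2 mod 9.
M = 5 × 9 = 45. M₁ = 9, y₁ ≡ 4 mod 5. M₂ = 5, y₂ ≡ 2 mod 9. n = 2×9×4 + 2×5×2 ≡ 2 mod 45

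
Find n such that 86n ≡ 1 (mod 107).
Since 107 is prime, by Fermat 86^(-1) ≡ 86^{105} ≡ 56 (mod 107). Verify: 86 × 56 = 4816 ≡ 1 (mod 107)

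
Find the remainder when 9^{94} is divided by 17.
By Fermat: 9^{16} ≡ 1 mod 17. 94 = 5×16 + 14. So 9^{94} ≡ 9^{14} ≡ 4 mod 17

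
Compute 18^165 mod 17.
Using Fermat: 18^{16} ≡ 1 (mod 17). 165 ≡ 5 (mod 16). So 18^{165} ≡ 18^{5} ≡ 1 (mod 17)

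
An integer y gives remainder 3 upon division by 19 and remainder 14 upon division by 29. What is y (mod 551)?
M = 19 × 29 = 551. M₁ = 29, y₁ ≡ 2 (mod 19). M₂ = 19, y₂ ≡ 26 (mod 29). y = 3×29×2 + 14×19×26 ≡ 478 (mod 551)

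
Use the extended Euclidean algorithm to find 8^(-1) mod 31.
Extended GCD: 8(4) + 31(-1) = 1. So 8^(-1) ≡ 4 mod 31. Verify: 8 × 4 = 32 ≡ 1 mod 31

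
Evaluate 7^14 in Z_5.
Using Fermat: 7^{4} ≡ 1 (mod 5). 14 ≡ 2 (mod 4). So 7^{14} ≡ 7^{2} ≡ 4 (mod 5)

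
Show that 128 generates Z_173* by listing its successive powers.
128^1, 128^2, ..., 128^{172} mod 173: [128, 122, 46, 6, 76, 40, 103, 36, 110, 67, 99, 43, 141, 56, 75, 85, 154, 163, 104, 164, 59, 113, 105, 119, 8, 159, 111, 22, 48, 89, 147, 132, 115, 15, 17, 100, 171, 90, 102, 81, 161, 21, 93, 140, 101, 126, 39, 148, 87, 64, 61, 23, 3, 38, 20, 138, 18, 55, 120, 136, 108, 157, 28, 124, 129, 77, 168, 52, 82, 116, 143, 139, 146, 4, 166, 142, 11, 24, 131, 160, 66, 144, 94, 95, 50, 172, 45, 51, 127, 167, 97, 133, 70, 137, 63, 106, 74, 130, 32, 117, 98, 88, 19, 10, 69, 9, 114, 60, 68, 54, 165, 14, 62, 151, 125, 84, 26, 41, 58, 158, 156, 73, 2, 83, 71, 92, 12, 152, 80, 33, 72, 47, 134, 25, 86, 109, 112, 150, 170, 135, 153, 35, 155, 118, 53, 37, 65, 16, 145, 49, 44, 96, 5, 121, 91, 57, 30, 34, 27, 169, 7, 31, 162, 149, 42, 13, 107, 29, 79, 78, 123, 1]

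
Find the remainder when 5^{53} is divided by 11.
By Fermat: 5^{10} ≡ 1 (mod 11). 53 = 5×10 + 3. So 5^{53} ≡ 5^{3} ≡ 4 (mod 11)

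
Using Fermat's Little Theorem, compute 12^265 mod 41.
By Fermat: 12^{40} ≡ 1 mod 41. 265 ≡ 25 mod 40. So 12^{265} ≡ 12^{25} ≡ 38 mod 41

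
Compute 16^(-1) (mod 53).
Since 53 is prime, by Fermat 16^(-1) ≡ 16^{51} ≡ 10 (mod 53). Verify: 16 × 10 = 160 ≡ 1 (mod 53)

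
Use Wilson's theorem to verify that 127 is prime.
(126)! mod 127 = 126. Since this equals -1 mod 127, Wilson confirms 127 is prime.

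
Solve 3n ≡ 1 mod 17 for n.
Since 17 is prime, by Fermat 3^(-1) ≡ 3^{15} ≡ 6 mod 17. Verify: 3 × 6 = 18 ≡ 1 mod 17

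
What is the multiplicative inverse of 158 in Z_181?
Since 181 is prime, by Fermat 158^(-1) ≡ 158^{179} ≡ 118 mod 181. Verify: 158 × 118 = 18644 ≡ 1 mod 181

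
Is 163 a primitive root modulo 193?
ord_193(163) divides 192. For each prime q|192: 163^{96}≡192, 163^{64}≡108, none ≡ 1. So 163 has order 192 and is a primitive root mod 193.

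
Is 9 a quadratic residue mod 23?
By Euler's criterion: 9^{11} ≡ 1 mod 23. Since this equals 1, 9 is a QR.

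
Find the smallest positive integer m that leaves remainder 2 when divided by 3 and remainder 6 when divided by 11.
M = 3 × 11 = 33. M₁ = 11, y₁ ≡ 2 (mod 3). M₂ = 3, y₂ ≡ 4 (mod 11). m = 2×11×2 + 6×3×4 ≡ 17 (mod 33)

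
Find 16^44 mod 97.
By repeated squaring mod 97: 16^{1}≡16, 16^{2}≡62, 16^{4}≡61, 16^{8}≡35, 16^{16}≡61, 16^{32}≡35. Then 16^{44} = 16^{32+8+4} ≡ 35 × 35 × 61 ≡ 35 mod 97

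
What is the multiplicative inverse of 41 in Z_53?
Since 53 is prime, by Fermat 41^(-1) ≡ 41^{51} ≡ 22 (mod 53). Verify: 41 × 22 = 902 ≡ 1 (mod 53)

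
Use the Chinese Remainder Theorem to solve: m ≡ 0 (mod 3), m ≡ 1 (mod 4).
M = 3 × 4 = 12. M₁ = 4, y₁ ≡ 1 (mod 3). M₂ = 3, y₂ ≡ 3 (mod 4). m = 0×4×1 + 1×3×3 ≡ 9 (mod 12)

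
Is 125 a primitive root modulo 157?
125^{52} ≡ 1 (mod 157) and 52 < 156, so ord_157(125) = 52 ≠ 156 and 125 is not a primitive root.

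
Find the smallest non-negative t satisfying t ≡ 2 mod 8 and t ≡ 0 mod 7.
M = 8 × 7 = 56. M₁ = 7, y₁ ≡ 7 mod 8. M₂ = 8, y₂ ≡ 1 mod 7. t = 2×7×7 + 0×8×1 ≡ 42 mod 56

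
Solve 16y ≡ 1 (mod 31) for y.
Since 31 is prime, by Fermat 16^(-1) ≡ 16^{29} ≡ 2 (mod 31). Verify: 16 × 2 = 32 ≡ 1 (mod 31)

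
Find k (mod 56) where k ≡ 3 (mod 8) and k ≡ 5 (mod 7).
M = 8 × 7 = 56. M₁ = 7, y₁ ≡ 7 (mod 8). M₂ = 8, y₂ ≡ 1 (mod 7). k = 3×7×7 + 5×8×1 ≡ 19 (mod 56)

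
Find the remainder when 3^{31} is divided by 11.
By Fermat: 3^{10} ≡ 1 (mod 11). 31 = 3×10 + 1. So 3^{31} ≡ 3^{1} ≡ 3 (mod 11)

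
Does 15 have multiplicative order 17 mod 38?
Powers of 15 mod 38: 15^1≡15, 15^2≡35, 15^3≡31, 15^4≡9, 15^5≡21, 15^6≡11, 15^7≡13, 15^8≡5, 15^9≡37, 15^10≡23, 15^11≡3, 15^12≡7, 15^13≡29, 15^14≡17, 15^15≡27, 15^16≡25, 15^17≡33, 15^18≡1. 15^17≡33≢1, so ord ≠ 17. No, the actual order is 18.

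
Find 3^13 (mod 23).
By repeated squaring (mod 23): 3^{1}≡3, 3^{2}≡9, 3^{4}≡12, 3^{8}≡6. Then 3^{13} = 3^{8+4+1} ≡ 6 × 12 × 3 ≡ 9 (mod 23)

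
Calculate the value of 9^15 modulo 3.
By repeated squaring mod 3: 9^{1}≡0, 9^{2}≡0, 9^{4}≡0, 9^{8}≡0. Then 9^{15} = 9^{8+4+2+1} ≡ 0 × 0 × 0 × 0 ≡ 0 mod 3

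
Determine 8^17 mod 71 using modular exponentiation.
By repeated squaring (mod 71): 8^{1}≡8, 8^{2}≡64, 8^{4}≡49, 8^{8}≡58, 8^{16}≡27. Then 8^{17} = 8^{16+1} ≡ 27 × 8 ≡ 3 (mod 71)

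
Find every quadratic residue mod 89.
QRs mod 89: {1, 2, 4, 5, 8, 9, 10, 11, 16, 17, 18, 20, 21, 22, 25, 32, 34, 36, 39, 40, 42, 44, 45, 47, 49, 50, 53, 55, 57, 64, 67, 68, 69, 71, 72, 73, 78, 79, 80, 81, 84, 85, 87, 88}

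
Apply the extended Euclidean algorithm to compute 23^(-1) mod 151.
Extended GCD: 23(46) + 151(-7) = 1. So 23^(-1) ≡ 46 mod 151. Verify: 23 × 46 = 1058 ≡ 1 mod 151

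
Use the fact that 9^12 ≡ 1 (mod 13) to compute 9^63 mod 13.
By Fermat: 9^{12} ≡ 1 (mod 13). 63 = 5×12 + 3. So 9^{63} ≡ 9^{3} ≡ 1 (mod 13)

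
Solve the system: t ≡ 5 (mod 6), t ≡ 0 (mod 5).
M = 6 × 5 = 30. M₁ = 5, y₁ ≡ 5 (mod 6). M₂ = 6, y₂ ≡ 1 (mod 5). t = 5×5×5 + 0×6×1 ≡ 5 (mod 30)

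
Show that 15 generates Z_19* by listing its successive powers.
15^1, 15^2, ..., 15^{18} mod 19: [15, 16, 12, 9, 2, 11, 13, 5, 18, 4, 3, 7, 10, 17, 8, 6, 14, 1]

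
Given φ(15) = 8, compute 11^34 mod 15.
By Euler: 11^{8} ≡ 1 mod 15 since gcd(11, 15) = 1. 34 = 4×8 + 2. So 11^{34} ≡ 11^{2} ≡ 1 mod 15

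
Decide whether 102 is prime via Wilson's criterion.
(101)! mod 102 = 0. Since 0 ≢ -1 (mod 102), 102 is not prime.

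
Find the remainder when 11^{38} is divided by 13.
By Fermat: 11^{12} ≡ 1 mod 13. 38 = 3×12 + 2. So 11^{38} ≡ 11^{2} ≡ 4 mod 13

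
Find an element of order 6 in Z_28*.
3 has order 6 mod 28 since 3^{6} ≡ 1 (mod 28) and no smaller power works.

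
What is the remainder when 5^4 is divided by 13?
5^{4} = 625 ≡ 1 (mod 13)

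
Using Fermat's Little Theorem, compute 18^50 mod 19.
By Fermat: 18^{18} ≡ 1 mod 19. 50 = 2×18 + 14. So 18^{50} ≡ 18^{14} ≡ 1 mod 19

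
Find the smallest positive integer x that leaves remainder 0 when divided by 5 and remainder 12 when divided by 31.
M = 5 × 31 = 155. M₁ = 31, y₁ ≡ 1 mod 5. M₂ = 5, y₂ ≡ 25 mod 31. x = 0×31×1 + 12×5×25 ≡ 105 mod 155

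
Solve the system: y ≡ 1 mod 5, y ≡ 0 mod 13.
M = 5 × 13 = 65. M₁ = 13, y₁ ≡ 2 mod 5. M₂ = 5, y₂ ≡ 8 mod 13. y = 1×13×2 + 0×5×8 ≡ 26 mod 65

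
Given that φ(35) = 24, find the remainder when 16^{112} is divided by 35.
By Euler: 16^{24} ≡ 1 (mod 35) since gcd(16, 35) = 1. 112 = 4×24 + 16. So 16^{112} ≡ 16^{16} ≡ 16 (mod 35)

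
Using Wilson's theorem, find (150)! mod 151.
By Wilson's theorem, (150)! ≡ -1 ≡ 150 mod 151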